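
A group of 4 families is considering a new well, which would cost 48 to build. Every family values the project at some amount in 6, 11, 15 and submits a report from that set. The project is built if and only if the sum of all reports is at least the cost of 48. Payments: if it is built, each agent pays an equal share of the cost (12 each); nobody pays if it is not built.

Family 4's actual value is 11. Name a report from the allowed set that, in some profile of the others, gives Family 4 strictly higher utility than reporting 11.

Suppose Family 1 reports 11, Family 2 reports 11 and Family 3 reports 15.
Report 11: project built, pays 12, utility 11 - 12 = -1.
Report 6: project not built, utility 0.
So reporting 6 beats truth here (0 > -1).

6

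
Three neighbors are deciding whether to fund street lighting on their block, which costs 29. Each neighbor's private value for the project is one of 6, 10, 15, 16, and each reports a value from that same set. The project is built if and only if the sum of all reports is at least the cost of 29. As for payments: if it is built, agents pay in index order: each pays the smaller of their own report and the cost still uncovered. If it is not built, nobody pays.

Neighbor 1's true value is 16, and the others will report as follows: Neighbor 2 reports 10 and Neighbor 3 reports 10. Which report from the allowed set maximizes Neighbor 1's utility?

10

Report 6: project not built, utility 0.
Report 10: project built, pays 10, utility 16 - 10 = 6.
Report 15: project built, pays 15, utility 16 - 15 = 1.
Report 16: project built, pays 16, utility 16 - 16 = 0.
The best choice is 10 with utility 6.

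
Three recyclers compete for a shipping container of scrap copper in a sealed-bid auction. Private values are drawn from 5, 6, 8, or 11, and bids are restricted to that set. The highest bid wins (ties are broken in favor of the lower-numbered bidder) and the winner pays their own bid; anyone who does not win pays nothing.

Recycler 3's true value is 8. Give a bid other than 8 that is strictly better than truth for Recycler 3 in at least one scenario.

6

Suppose Recycler 1 bids 5 and Recycler 2 bids 5.
Bid 8: wins, pays 8, utility 8 - 8 = 0.
Bid 6: wins, pays 6, utility 8 - 6 = 2.
So bidding 6 beats truth here (2 > 0).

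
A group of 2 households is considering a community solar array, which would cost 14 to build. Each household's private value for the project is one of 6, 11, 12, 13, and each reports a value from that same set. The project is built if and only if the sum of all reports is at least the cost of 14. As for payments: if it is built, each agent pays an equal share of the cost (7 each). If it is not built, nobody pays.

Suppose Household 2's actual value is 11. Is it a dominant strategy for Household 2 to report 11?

Check each profile of the others' reports and compare truth against every alternative report.
Others report (6): truth gives 4, best alternative gives 4.
Others report (11): truth gives 4, best alternative gives 4.
Others report (12): truth gives 4, best alternative gives 4.
Others report (13): truth gives 4, best alternative gives 4.
In every case the truthful report is at least as good as any alternative, so it is a dominant strategy.

Yes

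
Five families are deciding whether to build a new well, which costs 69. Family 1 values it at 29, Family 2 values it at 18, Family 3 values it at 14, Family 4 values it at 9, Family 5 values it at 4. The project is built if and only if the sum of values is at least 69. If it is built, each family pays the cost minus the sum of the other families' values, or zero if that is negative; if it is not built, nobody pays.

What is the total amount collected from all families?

50

Total value 74 ≥ cost 69, so it is built.
Family 1: others sum to 45; max(0, 69 - 45) = 24.
Family 2: others sum to 56; max(0, 69 - 56) = 13.
Family 3: others sum to 60; max(0, 69 - 60) = 9.
Family 4: others sum to 65; max(0, 69 - 65) = 4.
Family 5: others sum to 70; max(0, 69 - 70) = 0.
Total collected = 24 + 13 + 9 + 4 + 0 = 50.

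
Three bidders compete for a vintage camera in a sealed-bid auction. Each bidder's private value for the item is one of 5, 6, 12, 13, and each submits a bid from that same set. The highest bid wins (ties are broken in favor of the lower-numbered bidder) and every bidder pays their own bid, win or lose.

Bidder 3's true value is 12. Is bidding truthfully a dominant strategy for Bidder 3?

Consider the case where Bidder 1 bids 5 and Bidder 2 bids 5.
Truthful bid 12: wins, pays 12, utility 12 - 12 = 0.
Bid 6 instead: wins, pays 6, utility 12 - 6 = 6.
Since 6 > 0, bidding 6 is strictly better here, so truthful bidding is not dominant.

No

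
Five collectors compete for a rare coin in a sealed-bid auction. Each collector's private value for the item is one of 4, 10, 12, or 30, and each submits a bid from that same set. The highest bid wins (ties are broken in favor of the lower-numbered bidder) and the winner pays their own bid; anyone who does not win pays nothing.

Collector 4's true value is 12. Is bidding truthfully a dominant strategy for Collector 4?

No

Consider the case where Collector 1 bids 4, Collector 2 bids 4, Collector 3 bids 4 and Collector 5 bids 4.
Truthful bid 12: wins, pays 12, utility 12 - 12 = 0.
Bid 10 instead: wins, pays 10, utility 12 - 10 = 2.
Since 2 > 0, bidding 10 is strictly better here, so truthful bidding is not dominant.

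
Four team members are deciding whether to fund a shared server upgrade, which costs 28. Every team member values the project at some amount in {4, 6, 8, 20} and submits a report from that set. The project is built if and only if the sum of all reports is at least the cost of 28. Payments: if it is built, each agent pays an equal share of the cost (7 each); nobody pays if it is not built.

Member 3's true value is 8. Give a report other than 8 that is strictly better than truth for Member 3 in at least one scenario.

20

Suppose Member 1 reports 4, Member 2 reports 4 and Member 4 reports 4.
Report 8: project not built, utility 0.
Report 20: project built, pays 7, utility 8 - 7 = 1.
So reporting 20 beats truth here (1 > 0).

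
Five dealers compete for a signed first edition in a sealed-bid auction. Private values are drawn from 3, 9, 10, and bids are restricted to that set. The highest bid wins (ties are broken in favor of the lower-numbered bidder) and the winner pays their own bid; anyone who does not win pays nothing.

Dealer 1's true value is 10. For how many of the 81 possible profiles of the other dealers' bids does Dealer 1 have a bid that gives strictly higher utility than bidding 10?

Others bid (3, 3, 3, 3): truth gives 0; bid 3 gives 7 > 0. Violating.
Others bid (3, 3, 3, 9): truth gives 0; bid 9 gives 1 > 0. Violating.
Others bid (3, 3, 9, 3): truth gives 0; bid 9 gives 1 > 0. Violating.
Others bid (3, 3, 9, 9): truth gives 0; bid 9 gives 1 > 0. Violating.
Others bid (3, 3, 3, 10): truth gives 0; no alternative beats it.
Others bid (3, 3, 9, 10): truth gives 0; no alternative beats it.
(Checking all 81 profiles: 16 have a profitable deviation, 65 do not.)

16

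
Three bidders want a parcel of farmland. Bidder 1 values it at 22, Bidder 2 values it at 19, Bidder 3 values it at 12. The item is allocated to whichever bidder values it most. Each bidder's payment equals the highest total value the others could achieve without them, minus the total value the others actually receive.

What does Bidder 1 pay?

19

Bidder 1 has the highest value and receives the item.
Without Bidder 1, the item would go to the next-highest value, 19, so the others could achieve 19.
With Bidder 1 present and winning, the others receive nothing, so their total is 0.
Payment = 19 - 0 = 19.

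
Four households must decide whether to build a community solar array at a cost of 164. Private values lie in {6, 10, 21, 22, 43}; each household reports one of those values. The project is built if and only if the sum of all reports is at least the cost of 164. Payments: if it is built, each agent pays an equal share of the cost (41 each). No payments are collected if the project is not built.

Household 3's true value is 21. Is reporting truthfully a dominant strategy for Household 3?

Yes

Check each profile of the others' reports and compare truth against every alternative report.
Others report (6, 6, 6): truth gives 0, best alternative gives 0.
Others report (6, 6, 10): truth gives 0, best alternative gives 0.
Others report (6, 6, 21): truth gives 0, best alternative gives 0.
Others report (6, 6, 22): truth gives 0, best alternative gives 0.
Others report (6, 6, 43): truth gives 0, best alternative gives 0.
Others report (6, 10, 6): truth gives 0, best alternative gives 0.
(Remaining 119 profiles checked similarly; truth is weakly best in each.)
In every case the truthful report is at least as good as any alternative, so it is a dominant strategy.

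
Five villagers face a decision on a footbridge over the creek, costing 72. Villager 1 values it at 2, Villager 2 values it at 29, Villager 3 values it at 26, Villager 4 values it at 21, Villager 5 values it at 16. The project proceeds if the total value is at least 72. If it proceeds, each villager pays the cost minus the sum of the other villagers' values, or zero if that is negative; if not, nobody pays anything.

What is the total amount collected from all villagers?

Total value 94 ≥ cost 72, so it is built.
Villager 1: others sum to 92; max(0, 72 - 92) = 0.
Villager 2: others sum to 65; max(0, 72 - 65) = 7.
Villager 3: others sum to 68; max(0, 72 - 68) = 4.
Villager 4: others sum to 73; max(0, 72 - 73) = 0.
Villager 5: others sum to 78; max(0, 72 - 78) = 0.
Total collected = 0 + 7 + 4 + 0 + 0 = 11.

11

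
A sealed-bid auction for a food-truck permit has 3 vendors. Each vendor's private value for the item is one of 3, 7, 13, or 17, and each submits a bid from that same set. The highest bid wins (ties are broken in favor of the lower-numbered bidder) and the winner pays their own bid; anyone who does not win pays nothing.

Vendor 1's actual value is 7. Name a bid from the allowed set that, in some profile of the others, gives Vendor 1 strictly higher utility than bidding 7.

3

Suppose Vendor 2 bids 3 and Vendor 3 bids 3.
Bid 7: wins, pays 7, utility 7 - 7 = 0.
Bid 3: wins, pays 3, utility 7 - 3 = 4.
So bidding 3 beats truth here (4 > 0).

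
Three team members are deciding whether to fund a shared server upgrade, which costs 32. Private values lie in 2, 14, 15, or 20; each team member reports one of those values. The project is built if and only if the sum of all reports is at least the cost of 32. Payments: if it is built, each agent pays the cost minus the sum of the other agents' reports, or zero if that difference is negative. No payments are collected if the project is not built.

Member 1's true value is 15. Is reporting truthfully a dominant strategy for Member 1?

Yes

Check each profile of the others' reports and compare truth against every alternative report.
Others report (14, 20): truth gives 15, best alternative gives 15.
Others report (15, 20): truth gives 15, best alternative gives 15.
Others report (20, 14): truth gives 15, best alternative gives 15.
Others report (20, 15): truth gives 15, best alternative gives 15.
Others report (20, 20): truth gives 15, best alternative gives 15.
Others report (15, 15): truth gives 13, best alternative gives 13.
(Remaining 10 profiles checked similarly; truth is weakly best in each.)
In every case the truthful report is at least as good as any alternative, so it is a dominant strategy.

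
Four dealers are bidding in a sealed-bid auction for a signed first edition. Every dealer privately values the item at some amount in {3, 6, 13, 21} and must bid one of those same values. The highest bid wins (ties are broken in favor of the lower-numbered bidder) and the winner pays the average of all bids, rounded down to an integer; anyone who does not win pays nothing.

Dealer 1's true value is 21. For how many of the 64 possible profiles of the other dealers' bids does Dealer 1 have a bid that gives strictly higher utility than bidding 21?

27

Others bid (3, 3, 3): truth gives 14; bid 3 gives 18 > 14. Violating.
Others bid (3, 3, 6): truth gives 13; bid 6 gives 17 > 13. Violating.
Others bid (3, 3, 13): truth gives 11; bid 13 gives 13 > 11. Violating.
Others bid (3, 6, 3): truth gives 13; bid 6 gives 17 > 13. Violating.
Others bid (3, 3, 21): truth gives 9; no alternative beats it.
Others bid (3, 6, 21): truth gives 9; no alternative beats it.
(Checking all 64 profiles: 27 have a profitable deviation, 37 do not.)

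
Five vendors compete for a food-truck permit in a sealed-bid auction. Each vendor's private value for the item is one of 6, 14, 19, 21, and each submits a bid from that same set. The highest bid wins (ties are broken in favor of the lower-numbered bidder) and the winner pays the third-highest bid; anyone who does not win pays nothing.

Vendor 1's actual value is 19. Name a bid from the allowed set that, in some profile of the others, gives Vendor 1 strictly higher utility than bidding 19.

21

Suppose Vendor 2 bids 6, Vendor 3 bids 6, Vendor 4 bids 6 and Vendor 5 bids 21.
Bid 19: loses, pays 0, utility 0.
Bid 21: wins, pays 6, utility 19 - 6 = 13.
So bidding 21 beats truth here (13 > 0).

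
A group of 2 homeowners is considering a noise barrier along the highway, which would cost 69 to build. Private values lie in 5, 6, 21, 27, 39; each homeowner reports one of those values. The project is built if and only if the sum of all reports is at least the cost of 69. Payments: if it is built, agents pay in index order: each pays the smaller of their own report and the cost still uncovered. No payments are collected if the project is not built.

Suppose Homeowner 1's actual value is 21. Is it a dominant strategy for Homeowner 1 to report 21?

Yes

Check each profile of the others' reports and compare truth against every alternative report.
Others report (5): truth gives 0, best alternative gives 0.
Others report (6): truth gives 0, best alternative gives 0.
Others report (21): truth gives 0, best alternative gives 0.
Others report (27): truth gives 0, best alternative gives 0.
Others report (39): truth gives 0, best alternative gives 0.
In every case the truthful report is at least as good as any alternative, so it is a dominant strategy.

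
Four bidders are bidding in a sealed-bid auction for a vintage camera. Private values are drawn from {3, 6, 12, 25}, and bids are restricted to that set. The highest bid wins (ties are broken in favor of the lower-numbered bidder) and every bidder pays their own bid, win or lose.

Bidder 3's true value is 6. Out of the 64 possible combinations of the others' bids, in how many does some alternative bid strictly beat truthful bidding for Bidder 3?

62

Others bid (3, 3, 12): truth gives -6; bid 3 gives -3 > -6. Violating.
Others bid (3, 3, 25): truth gives -6; bid 3 gives -3 > -6. Violating.
Others bid (3, 6, 3): truth gives -6; bid 3 gives -3 > -6. Violating.
Others bid (3, 6, 6): truth gives -6; bid 3 gives -3 > -6. Violating.
Others bid (3, 3, 3): truth gives 0; no alternative beats it.
Others bid (3, 3, 6): truth gives 0; no alternative beats it.
(Checking all 64 profiles: 62 have a profitable deviation, 2 do not.)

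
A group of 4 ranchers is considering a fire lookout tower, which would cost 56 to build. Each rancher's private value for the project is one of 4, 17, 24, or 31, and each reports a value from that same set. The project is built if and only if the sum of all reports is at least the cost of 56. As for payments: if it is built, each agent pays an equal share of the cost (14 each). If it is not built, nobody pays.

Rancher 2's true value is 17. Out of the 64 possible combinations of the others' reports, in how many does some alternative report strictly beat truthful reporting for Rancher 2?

9

Others report (4, 4, 17): truth gives 0; report 31 gives 3 > 0. Violating.
Others report (4, 4, 24): truth gives 0; report 24 gives 3 > 0. Violating.
Others report (4, 17, 4): truth gives 0; report 31 gives 3 > 0. Violating.
Others report (4, 17, 17): truth gives 0; report 24 gives 3 > 0. Violating.
Others report (4, 4, 4): truth gives 0; no alternative beats it.
Others report (4, 4, 31): truth gives 3; no alternative beats it.
(Checking all 64 profiles: 9 have a profitable deviation, 55 do not.)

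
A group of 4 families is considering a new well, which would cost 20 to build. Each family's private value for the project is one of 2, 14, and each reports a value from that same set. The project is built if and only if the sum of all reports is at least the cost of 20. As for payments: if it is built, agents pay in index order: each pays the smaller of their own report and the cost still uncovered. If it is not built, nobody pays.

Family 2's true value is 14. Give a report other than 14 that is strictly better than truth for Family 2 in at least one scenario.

Suppose Family 1 reports 2, Family 3 reports 2 and Family 4 reports 14.
Report 14: project built, pays 14, utility 14 - 14 = 0.
Report 2: project built, pays 2, utility 14 - 2 = 12.
So reporting 2 beats truth here (12 > 0).

2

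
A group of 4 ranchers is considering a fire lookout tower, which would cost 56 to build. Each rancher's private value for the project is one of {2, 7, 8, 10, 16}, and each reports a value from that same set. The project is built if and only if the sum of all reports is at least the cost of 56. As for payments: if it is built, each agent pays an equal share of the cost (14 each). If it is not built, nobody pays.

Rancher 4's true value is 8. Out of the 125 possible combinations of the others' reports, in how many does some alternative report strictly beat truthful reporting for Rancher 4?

1

Others report (16, 16, 16): truth gives -6; report 2 gives 0 > -6. Violating.
Others report (2, 2, 2): truth gives 0; no alternative beats it.
Others report (2, 2, 7): truth gives 0; no alternative beats it.
(Checking all 125 profiles: 1 has a profitable deviation, 124 do not.)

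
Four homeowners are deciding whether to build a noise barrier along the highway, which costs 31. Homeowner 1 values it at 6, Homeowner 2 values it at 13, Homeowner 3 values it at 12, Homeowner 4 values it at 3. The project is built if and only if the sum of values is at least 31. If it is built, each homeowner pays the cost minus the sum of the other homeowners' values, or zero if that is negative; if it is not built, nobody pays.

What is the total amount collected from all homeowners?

22

Total value 34 ≥ cost 31, so it is built.
Homeowner 1: others sum to 28; max(0, 31 - 28) = 3.
Homeowner 2: others sum to 21; max(0, 31 - 21) = 10.
Homeowner 3: others sum to 22; max(0, 31 - 22) = 9.
Homeowner 4: others sum to 31; max(0, 31 - 31) = 0.
Total collected = 3 + 10 + 9 + 0 = 22.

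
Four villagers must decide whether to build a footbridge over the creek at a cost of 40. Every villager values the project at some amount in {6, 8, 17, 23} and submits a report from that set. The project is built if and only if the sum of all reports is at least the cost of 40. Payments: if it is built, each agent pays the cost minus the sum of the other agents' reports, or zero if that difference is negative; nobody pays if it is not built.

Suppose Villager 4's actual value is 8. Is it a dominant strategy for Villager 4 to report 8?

Check each profile of the others' reports and compare truth against every alternative report.
Others report (6, 17, 17): truth gives 8, best alternative gives 8.
Others report (6, 17, 23): truth gives 8, best alternative gives 8.
Others report (6, 23, 17): truth gives 8, best alternative gives 8.
Others report (6, 23, 23): truth gives 8, best alternative gives 8.
Others report (8, 17, 17): truth gives 8, best alternative gives 8.
Others report (8, 17, 23): truth gives 8, best alternative gives 8.
(Remaining 58 profiles checked similarly; truth is weakly best in each.)
In every case the truthful report is at least as good as any alternative, so it is a dominant strategy.

Yes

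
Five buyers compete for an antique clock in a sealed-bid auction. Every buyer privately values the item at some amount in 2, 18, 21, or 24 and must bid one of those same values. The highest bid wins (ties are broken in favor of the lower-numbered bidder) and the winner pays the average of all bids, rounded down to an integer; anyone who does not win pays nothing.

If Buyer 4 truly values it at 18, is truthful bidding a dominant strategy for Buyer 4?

No

Consider the case where Buyer 1 bids 2, Buyer 2 bids 2, Buyer 3 bids 2 and Buyer 5 bids 21.
Truthful bid 18: loses, pays 0, utility 0.
Bid 21 instead: wins, pays 9, utility 18 - 9 = 9.
Since 9 > 0, bidding 21 is strictly better here, so truthful bidding is not dominant.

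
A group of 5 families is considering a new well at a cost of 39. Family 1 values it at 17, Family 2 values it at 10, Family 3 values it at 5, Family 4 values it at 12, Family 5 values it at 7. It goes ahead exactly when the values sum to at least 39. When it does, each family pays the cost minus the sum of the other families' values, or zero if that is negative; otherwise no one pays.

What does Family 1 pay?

5

Total value 51 ≥ cost 39, so the project is built.
The other families' values sum to 34.
Cost minus that sum is 39 - 34 = 5.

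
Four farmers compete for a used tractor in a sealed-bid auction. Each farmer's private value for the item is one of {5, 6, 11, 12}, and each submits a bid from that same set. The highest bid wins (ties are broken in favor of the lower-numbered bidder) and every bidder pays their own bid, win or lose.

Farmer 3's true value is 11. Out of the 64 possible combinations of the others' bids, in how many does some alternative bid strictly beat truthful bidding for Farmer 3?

54

Others bid (5, 5, 5): truth gives 0; bid 6 gives 5 > 0. Violating.
Others bid (5, 5, 6): truth gives 0; bid 6 gives 5 > 0. Violating.
Others bid (5, 5, 12): truth gives -11; bid 12 gives -1 > -11. Violating.
Others bid (5, 6, 12): truth gives -11; bid 12 gives -1 > -11. Violating.
Others bid (5, 5, 11): truth gives 0; no alternative beats it.
Others bid (5, 6, 5): truth gives 0; no alternative beats it.
(Checking all 64 profiles: 54 have a profitable deviation, 10 do not.)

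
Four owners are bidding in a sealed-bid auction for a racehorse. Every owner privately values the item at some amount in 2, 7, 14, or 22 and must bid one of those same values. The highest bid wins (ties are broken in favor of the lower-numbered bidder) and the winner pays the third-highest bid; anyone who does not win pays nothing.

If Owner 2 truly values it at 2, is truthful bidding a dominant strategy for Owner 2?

Yes

Check each profile of the others' bids and compare truth against every alternative bid.
Others bid (2, 7, 7): truth gives 0, best alternative gives -5.
Others bid (2, 2, 2): truth gives 0, best alternative gives 0.
Others bid (2, 2, 7): truth gives 0, best alternative gives 0.
Others bid (2, 2, 14): truth gives 0, best alternative gives 0.
Others bid (2, 2, 22): truth gives 0, best alternative gives 0.
Others bid (2, 7, 2): truth gives 0, best alternative gives 0.
(Remaining 58 profiles checked similarly; truth is weakly best in each.)
In every case the truthful bid is at least as good as any alternative, so it is a dominant strategy.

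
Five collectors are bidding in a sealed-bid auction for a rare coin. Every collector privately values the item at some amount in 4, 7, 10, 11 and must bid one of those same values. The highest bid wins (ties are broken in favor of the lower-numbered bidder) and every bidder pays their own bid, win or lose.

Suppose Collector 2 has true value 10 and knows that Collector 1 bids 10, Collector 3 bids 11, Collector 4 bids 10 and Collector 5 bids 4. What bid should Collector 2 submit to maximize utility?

11

Bid 4: loses but pays 4, utility -4.
Bid 7: loses but pays 7, utility -7.
Bid 10: loses but pays 10, utility -10.
Bid 11: wins, pays 11, utility 10 - 11 = -1.
The best choice is 11 with utility -1.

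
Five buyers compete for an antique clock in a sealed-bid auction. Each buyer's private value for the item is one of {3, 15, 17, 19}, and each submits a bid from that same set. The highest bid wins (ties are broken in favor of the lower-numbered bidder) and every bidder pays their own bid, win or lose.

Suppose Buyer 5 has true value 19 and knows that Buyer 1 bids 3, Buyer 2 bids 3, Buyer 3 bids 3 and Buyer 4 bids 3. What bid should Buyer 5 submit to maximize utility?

Bid 3: loses but pays 3, utility -3.
Bid 15: wins, pays 15, utility 19 - 15 = 4.
Bid 17: wins, pays 17, utility 19 - 17 = 2.
Bid 19: wins, pays 19, utility 19 - 19 = 0.
The best choice is 15 with utility 4.

15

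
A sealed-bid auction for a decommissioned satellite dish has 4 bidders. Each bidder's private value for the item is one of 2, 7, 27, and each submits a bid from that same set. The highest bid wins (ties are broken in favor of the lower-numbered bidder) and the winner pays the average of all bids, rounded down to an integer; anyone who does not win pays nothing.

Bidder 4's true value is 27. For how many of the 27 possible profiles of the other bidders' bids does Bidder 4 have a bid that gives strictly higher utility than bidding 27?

Others bid (2, 2, 2): truth gives 19; bid 7 gives 24 > 19. Violating.
Others bid (2, 2, 7): truth gives 18; no alternative beats it.
Others bid (2, 2, 27): truth gives 0; no alternative beats it.
(Checking all 27 profiles: 1 has a profitable deviation, 26 do not.)

1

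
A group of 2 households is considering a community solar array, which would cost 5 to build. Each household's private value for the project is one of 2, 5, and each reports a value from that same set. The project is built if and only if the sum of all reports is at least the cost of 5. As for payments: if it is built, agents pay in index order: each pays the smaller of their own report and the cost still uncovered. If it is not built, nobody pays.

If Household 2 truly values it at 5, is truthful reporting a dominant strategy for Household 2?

Yes

Check each profile of the others' reports and compare truth against every alternative report.
Others report (2): truth gives 2, best alternative gives 0.
Others report (5): truth gives 5, best alternative gives 5.
In every case the truthful report is at least as good as any alternative, so it is a dominant strategy.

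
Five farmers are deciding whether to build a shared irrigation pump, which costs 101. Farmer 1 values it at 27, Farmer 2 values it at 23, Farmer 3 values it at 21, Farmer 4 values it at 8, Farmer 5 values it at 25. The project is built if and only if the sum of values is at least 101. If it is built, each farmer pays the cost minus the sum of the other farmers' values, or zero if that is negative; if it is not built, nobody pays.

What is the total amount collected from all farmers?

Total value 104 ≥ cost 101, so it is built.
Farmer 1: others sum to 77; max(0, 101 - 77) = 24.
Farmer 2: others sum to 81; max(0, 101 - 81) = 20.
Farmer 3: others sum to 83; max(0, 101 - 83) = 18.
Farmer 4: others sum to 96; max(0, 101 - 96) = 5.
Farmer 5: others sum to 79; max(0, 101 - 79) = 22.
Total collected = 24 + 20 + 18 + 5 + 22 = 89.

89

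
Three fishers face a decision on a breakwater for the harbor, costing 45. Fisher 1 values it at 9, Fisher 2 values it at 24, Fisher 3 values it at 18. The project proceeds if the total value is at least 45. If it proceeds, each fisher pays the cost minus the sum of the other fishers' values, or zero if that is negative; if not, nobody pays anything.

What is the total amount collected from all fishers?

Total value 51 ≥ cost 45, so it is built.
Fisher 1: others sum to 42; max(0, 45 - 42) = 3.
Fisher 2: others sum to 27; max(0, 45 - 27) = 18.
Fisher 3: others sum to 33; max(0, 45 - 33) = 12.
Total collected = 3 + 18 + 12 = 33.

33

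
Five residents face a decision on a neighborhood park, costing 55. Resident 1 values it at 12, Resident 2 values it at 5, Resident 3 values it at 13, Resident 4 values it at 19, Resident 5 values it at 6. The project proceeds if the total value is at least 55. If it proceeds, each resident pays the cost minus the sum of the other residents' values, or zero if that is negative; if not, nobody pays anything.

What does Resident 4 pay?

Total value 55 ≥ cost 55, so the project is built.
The other residents' values sum to 36.
Cost minus that sum is 55 - 36 = 19.

19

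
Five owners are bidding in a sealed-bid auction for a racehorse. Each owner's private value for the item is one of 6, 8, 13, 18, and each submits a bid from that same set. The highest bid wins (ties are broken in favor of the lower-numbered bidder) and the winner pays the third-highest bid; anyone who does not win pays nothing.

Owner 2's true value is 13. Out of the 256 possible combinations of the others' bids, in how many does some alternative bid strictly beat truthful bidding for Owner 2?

Others bid (6, 6, 6, 18): truth gives 0; bid 18 gives 7 > 0. Violating.
Others bid (6, 6, 8, 18): truth gives 0; bid 18 gives 5 > 0. Violating.
Others bid (6, 6, 18, 6): truth gives 0; bid 18 gives 7 > 0. Violating.
Others bid (6, 6, 18, 8): truth gives 0; bid 18 gives 5 > 0. Violating.
Others bid (6, 6, 6, 6): truth gives 7; no alternative beats it.
Others bid (6, 6, 6, 8): truth gives 7; no alternative beats it.
(Checking all 256 profiles: 32 have a profitable deviation, 224 do not.)

32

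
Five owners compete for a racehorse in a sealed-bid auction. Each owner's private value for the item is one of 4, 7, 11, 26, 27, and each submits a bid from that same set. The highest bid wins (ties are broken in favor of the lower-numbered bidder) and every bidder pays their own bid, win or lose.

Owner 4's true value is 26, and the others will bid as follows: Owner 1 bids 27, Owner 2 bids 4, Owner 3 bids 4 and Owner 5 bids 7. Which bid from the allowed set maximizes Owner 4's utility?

4

Bid 4: loses but pays 4, utility -4.
Bid 7: loses but pays 7, utility -7.
Bid 11: loses but pays 11, utility -11.
Bid 26: loses but pays 26, utility -26.
Bid 27: loses but pays 27, utility -27.
The best choice is 4 with utility -4.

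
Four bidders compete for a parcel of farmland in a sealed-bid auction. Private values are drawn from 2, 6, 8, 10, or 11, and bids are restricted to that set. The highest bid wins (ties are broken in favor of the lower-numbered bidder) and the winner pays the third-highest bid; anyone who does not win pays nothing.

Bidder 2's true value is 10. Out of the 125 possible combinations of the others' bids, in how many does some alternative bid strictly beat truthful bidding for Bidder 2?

Others bid (2, 2, 11): truth gives 0; bid 11 gives 8 > 0. Violating.
Others bid (2, 6, 11): truth gives 0; bid 11 gives 4 > 0. Violating.
Others bid (2, 8, 11): truth gives 0; bid 11 gives 2 > 0. Violating.
Others bid (2, 11, 2): truth gives 0; bid 11 gives 8 > 0. Violating.
Others bid (2, 2, 2): truth gives 8; no alternative beats it.
Others bid (2, 2, 6): truth gives 8; no alternative beats it.
(Checking all 125 profiles: 27 have a profitable deviation, 98 do not.)

27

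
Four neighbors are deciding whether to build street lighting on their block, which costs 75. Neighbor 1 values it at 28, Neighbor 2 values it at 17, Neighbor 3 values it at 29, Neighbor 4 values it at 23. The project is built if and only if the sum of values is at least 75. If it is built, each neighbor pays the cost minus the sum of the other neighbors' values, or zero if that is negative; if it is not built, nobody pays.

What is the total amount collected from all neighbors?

Total value 97 ≥ cost 75, so it is built.
Neighbor 1: others sum to 69; max(0, 75 - 69) = 6.
Neighbor 2: others sum to 80; max(0, 75 - 80) = 0.
Neighbor 3: others sum to 68; max(0, 75 - 68) = 7.
Neighbor 4: others sum to 74; max(0, 75 - 74) = 1.
Total collected = 6 + 0 + 7 + 1 = 14.

14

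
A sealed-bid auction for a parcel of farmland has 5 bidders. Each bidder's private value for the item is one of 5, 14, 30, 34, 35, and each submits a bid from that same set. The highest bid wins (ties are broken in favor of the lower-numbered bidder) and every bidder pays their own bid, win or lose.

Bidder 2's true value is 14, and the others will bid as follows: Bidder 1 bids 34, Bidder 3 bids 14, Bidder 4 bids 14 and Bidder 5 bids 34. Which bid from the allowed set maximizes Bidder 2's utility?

5

Bid 5: loses but pays 5, utility -5.
Bid 14: loses but pays 14, utility -14.
Bid 30: loses but pays 30, utility -30.
Bid 34: loses but pays 34, utility -34.
Bid 35: wins, pays 35, utility 14 - 35 = -21.
The best choice is 5 with utility -5.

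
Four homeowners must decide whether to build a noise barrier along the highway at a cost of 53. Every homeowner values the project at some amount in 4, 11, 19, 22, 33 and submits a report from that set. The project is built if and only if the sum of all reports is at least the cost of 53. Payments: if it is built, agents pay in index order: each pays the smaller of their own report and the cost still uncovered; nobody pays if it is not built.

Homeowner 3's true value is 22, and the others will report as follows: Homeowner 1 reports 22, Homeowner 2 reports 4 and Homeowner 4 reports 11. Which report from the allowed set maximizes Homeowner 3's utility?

19

Report 4: project not built, utility 0.
Report 11: project not built, utility 0.
Report 19: project built, pays 19, utility 22 - 19 = 3.
Report 22: project built, pays 22, utility 22 - 22 = 0.
Report 33: project built, pays 27, utility 22 - 27 = -5.
The best choice is 19 with utility 3.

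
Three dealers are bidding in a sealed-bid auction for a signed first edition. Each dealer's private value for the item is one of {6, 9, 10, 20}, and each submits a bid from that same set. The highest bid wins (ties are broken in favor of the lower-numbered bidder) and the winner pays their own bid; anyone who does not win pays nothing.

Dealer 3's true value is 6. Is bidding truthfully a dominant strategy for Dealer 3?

Check each profile of the others' bids and compare truth against every alternative bid.
Others bid (6, 6): truth gives 0, best alternative gives -3.
Others bid (6, 9): truth gives 0, best alternative gives 0.
Others bid (6, 10): truth gives 0, best alternative gives 0.
Others bid (6, 20): truth gives 0, best alternative gives 0.
Others bid (9, 6): truth gives 0, best alternative gives 0.
Others bid (9, 9): truth gives 0, best alternative gives 0.
(Remaining 10 profiles checked similarly; truth is weakly best in each.)
In every case the truthful bid is at least as good as any alternative, so it is a dominant strategy.

Yes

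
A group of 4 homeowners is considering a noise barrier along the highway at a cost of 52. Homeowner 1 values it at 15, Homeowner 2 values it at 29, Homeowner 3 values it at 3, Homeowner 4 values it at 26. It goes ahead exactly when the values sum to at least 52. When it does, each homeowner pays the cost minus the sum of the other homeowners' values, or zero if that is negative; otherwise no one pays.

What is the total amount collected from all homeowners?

Total value 73 ≥ cost 52, so it is built.
Homeowner 1: others sum to 58; max(0, 52 - 58) = 0.
Homeowner 2: others sum to 44; max(0, 52 - 44) = 8.
Homeowner 3: others sum to 70; max(0, 52 - 70) = 0.
Homeowner 4: others sum to 47; max(0, 52 - 47) = 5.
Total collected = 0 + 8 + 0 + 5 = 13.

13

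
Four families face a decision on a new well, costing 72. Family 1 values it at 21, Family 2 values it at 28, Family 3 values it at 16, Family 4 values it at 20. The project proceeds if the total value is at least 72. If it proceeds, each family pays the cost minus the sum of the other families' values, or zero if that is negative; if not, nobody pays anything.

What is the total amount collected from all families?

Total value 85 ≥ cost 72, so it is built.
Family 1: others sum to 64; max(0, 72 - 64) = 8.
Family 2: others sum to 57; max(0, 72 - 57) = 15.
Family 3: others sum to 69; max(0, 72 - 69) = 3.
Family 4: others sum to 65; max(0, 72 - 65) = 7.
Total collected = 8 + 15 + 3 + 7 = 33.

33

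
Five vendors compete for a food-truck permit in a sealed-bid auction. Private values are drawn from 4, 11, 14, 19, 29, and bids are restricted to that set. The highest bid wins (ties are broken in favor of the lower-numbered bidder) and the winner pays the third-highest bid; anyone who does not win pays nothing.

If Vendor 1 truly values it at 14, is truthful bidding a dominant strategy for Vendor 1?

Consider the case where Vendor 2 bids 4, Vendor 3 bids 4, Vendor 4 bids 4 and Vendor 5 bids 19.
Truthful bid 14: loses, pays 0, utility 0.
Bid 19 instead: wins, pays 4, utility 14 - 4 = 10.
Since 10 > 0, bidding 19 is strictly better here, so truthful bidding is not dominant.

No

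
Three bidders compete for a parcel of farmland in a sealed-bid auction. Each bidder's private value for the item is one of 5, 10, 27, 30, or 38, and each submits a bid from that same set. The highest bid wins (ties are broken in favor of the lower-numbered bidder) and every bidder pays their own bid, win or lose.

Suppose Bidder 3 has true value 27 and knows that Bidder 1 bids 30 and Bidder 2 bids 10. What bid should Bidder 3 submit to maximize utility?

5

Bid 5: loses but pays 5, utility -5.
Bid 10: loses but pays 10, utility -10.
Bid 27: loses but pays 27, utility -27.
Bid 30: loses but pays 30, utility -30.
Bid 38: wins, pays 38, utility 27 - 38 = -11.
The best choice is 5 with utility -5.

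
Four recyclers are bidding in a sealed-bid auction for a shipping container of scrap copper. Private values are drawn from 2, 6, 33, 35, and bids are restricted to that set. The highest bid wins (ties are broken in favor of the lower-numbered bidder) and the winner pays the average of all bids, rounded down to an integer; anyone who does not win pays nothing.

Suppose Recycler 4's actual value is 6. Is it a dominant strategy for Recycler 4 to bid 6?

Yes

Check each profile of the others' bids and compare truth against every alternative bid.
Others bid (2, 2, 2): truth gives 3, best alternative gives 0.
Others bid (2, 2, 6): truth gives 0, best alternative gives 0.
Others bid (2, 2, 33): truth gives 0, best alternative gives 0.
Others bid (2, 2, 35): truth gives 0, best alternative gives 0.
Others bid (2, 6, 2): truth gives 0, best alternative gives 0.
Others bid (2, 6, 6): truth gives 0, best alternative gives 0.
(Remaining 58 profiles checked similarly; truth is weakly best in each.)
In every case the truthful bid is at least as good as any alternative, so it is a dominant strategy.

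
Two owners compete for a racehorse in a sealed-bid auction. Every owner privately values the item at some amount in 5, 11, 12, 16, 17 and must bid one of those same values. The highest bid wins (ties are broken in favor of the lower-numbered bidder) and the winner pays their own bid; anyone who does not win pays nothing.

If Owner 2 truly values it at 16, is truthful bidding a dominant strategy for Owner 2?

Consider the case where Owner 1 bids 5.
Truthful bid 16: wins, pays 16, utility 16 - 16 = 0.
Bid 11 instead: wins, pays 11, utility 16 - 11 = 5.
Since 5 > 0, bidding 11 is strictly better here, so truthful bidding is not dominant.

No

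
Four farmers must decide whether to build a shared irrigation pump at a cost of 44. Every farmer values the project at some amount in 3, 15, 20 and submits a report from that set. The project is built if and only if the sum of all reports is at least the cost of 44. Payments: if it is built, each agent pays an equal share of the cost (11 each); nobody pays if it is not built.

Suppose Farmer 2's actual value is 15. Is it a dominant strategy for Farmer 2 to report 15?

Consider the case where Farmer 1 reports 3, Farmer 3 reports 3 and Farmer 4 reports 20.
Truthful report 15: project not built, utility 0.
Report 20 instead: project built, pays 11, utility 15 - 11 = 4.
Since 4 > 0, reporting 20 is strictly better here, so truthful reporting is not dominant.

No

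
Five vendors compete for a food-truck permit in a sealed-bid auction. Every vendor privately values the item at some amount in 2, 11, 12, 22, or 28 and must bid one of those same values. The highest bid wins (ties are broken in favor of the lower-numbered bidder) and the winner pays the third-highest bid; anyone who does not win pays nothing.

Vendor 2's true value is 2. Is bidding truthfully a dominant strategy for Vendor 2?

Check each profile of the others' bids and compare truth against every alternative bid.
Others bid (2, 2, 11, 11): truth gives 0, best alternative gives -9.
Others bid (2, 11, 2, 11): truth gives 0, best alternative gives -9.
Others bid (2, 11, 11, 2): truth gives 0, best alternative gives -9.
Others bid (2, 11, 11, 11): truth gives 0, best alternative gives -9.
Others bid (2, 2, 2, 2): truth gives 0, best alternative gives 0.
Others bid (2, 2, 2, 11): truth gives 0, best alternative gives 0.
(Remaining 619 profiles checked similarly; truth is weakly best in each.)
In every case the truthful bid is at least as good as any alternative, so it is a dominant strategy.

Yes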